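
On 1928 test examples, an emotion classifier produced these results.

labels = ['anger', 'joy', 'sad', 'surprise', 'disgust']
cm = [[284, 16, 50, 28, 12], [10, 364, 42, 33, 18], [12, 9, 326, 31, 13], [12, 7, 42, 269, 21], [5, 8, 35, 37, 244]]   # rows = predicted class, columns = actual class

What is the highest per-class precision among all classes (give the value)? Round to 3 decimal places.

Per-class precision (TP/(TP+FP)):
  anger: TP=284, FP=16+50+28+12=106 → 284/390 = 0.7282
  joy: TP=364, FP=10+42+33+18=103 → 364/467 = 0.7794
  sad: TP=326, FP=12+9+31+13=65 → 326/391 = 0.8338
  surprise: TP=269, FP=12+7+42+21=82 → 269/351 = 0.7664
  disgust: TP=244, FP=5+8+35+37=85 → 244/329 = 0.7416
Highest is class 'sad' with precision = 0.834.

0.834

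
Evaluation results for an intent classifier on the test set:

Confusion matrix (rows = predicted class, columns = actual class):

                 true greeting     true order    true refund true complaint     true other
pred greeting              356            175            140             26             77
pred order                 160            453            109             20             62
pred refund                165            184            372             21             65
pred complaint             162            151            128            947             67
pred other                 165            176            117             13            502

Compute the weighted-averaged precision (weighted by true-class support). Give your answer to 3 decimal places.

0.534

Per-class precision (TP/(TP+FP)):
  greeting: TP=356, FP=175+140+26+77=418 → 356/774 = 0.4599
  order: TP=453, FP=160+109+20+62=351 → 453/804 = 0.5634
  refund: TP=372, FP=165+184+21+65=435 → 372/807 = 0.4610
  complaint: TP=947, FP=162+151+128+67=508 → 947/1455 = 0.6509
  other: TP=502, FP=165+176+117+13=471 → 502/973 = 0.5159
Weighted-precision = Σ (supportᵢ/N)·precisionᵢ with N=4813: (1008/4813)·0.4599 + (1139/4813)·0.5634 + (866/4813)·0.4610 + (1027/4813)·0.6509 + (773/4813)·0.5159 = 0.534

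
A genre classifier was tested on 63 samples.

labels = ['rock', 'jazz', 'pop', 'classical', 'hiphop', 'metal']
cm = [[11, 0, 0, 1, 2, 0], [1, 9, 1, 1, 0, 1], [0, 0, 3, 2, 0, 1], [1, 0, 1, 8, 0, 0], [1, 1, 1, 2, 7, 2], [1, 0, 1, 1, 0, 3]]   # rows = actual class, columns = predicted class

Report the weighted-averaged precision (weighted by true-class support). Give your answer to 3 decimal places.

Per-class precision (TP/(TP+FP)):
  rock: TP=11, FP=1+0+1+1+1=4 → 11/15 = 0.7333
  jazz: TP=9, FP=0+0+0+1+0=1 → 9/10 = 0.9000
  pop: TP=3, FP=0+1+1+1+1=4 → 3/7 = 0.4286
  classical: TP=8, FP=1+1+2+2+1=7 → 8/15 = 0.5333
  hiphop: TP=7, FP=2+0+0+0+0=2 → 7/9 = 0.7778
  metal: TP=3, FP=0+1+1+0+2=4 → 3/7 = 0.4286
Weighted-precision = Σ (supportᵢ/N)·precisionᵢ with N=63: (14/63)·0.7333 + (13/63)·0.9000 + (6/63)·0.4286 + (10/63)·0.5333 + (14/63)·0.7778 + (6/63)·0.4286 = 0.688

0.688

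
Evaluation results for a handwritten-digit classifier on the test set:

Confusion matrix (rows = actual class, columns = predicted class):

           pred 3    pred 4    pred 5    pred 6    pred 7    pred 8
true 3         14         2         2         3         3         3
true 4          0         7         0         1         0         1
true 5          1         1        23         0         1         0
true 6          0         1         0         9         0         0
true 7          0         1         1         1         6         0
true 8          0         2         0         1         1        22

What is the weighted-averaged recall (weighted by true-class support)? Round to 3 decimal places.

0.757

Per-class recall (TP/(TP+FN)):
  3: TP=14, FN=2+2+3+3+3=13 → 14/27 = 0.5185
  4: TP=7, FN=0+0+1+0+1=2 → 7/9 = 0.7778
  5: TP=23, FN=1+1+0+1+0=3 → 23/26 = 0.8846
  6: TP=9, FN=0+1+0+0+0=1 → 9/10 = 0.9000
  7: TP=6, FN=0+1+1+1+0=3 → 6/9 = 0.6667
  8: TP=22, FN=0+2+0+1+1=4 → 22/26 = 0.8462
Weighted-recall = Σ (supportᵢ/N)·recallᵢ with N=107: (27/107)·0.5185 + (9/107)·0.7778 + (26/107)·0.8846 + (10/107)·0.9000 + (9/107)·0.6667 + (26/107)·0.8462 = 0.757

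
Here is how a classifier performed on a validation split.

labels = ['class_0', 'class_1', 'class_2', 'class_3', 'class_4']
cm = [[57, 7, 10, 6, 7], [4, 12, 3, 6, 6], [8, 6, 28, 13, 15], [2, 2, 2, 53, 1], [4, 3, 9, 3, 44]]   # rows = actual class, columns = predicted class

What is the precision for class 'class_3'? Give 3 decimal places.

0.654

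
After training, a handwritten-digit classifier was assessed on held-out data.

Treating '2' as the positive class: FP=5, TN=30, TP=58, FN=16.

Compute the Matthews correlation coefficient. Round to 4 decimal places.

MCC = (TP·TN − FP·FN) / √((TP+FP)(TP+FN)(TN+FP)(TN+FN))
Numerator = 58·30 − 5·16 = 1660
Denominator = √(63·74·35·46) = √7505820 = 2739.6752
MCC = 1660 / 2739.6752 = 0.6059

0.6059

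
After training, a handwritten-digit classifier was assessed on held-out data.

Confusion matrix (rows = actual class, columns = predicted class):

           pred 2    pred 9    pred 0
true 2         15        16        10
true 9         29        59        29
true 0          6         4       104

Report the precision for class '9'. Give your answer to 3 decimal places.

0.747

Treat '9' as positive and all other classes as negative.
precision = TP/(TP+FP).
9: TP=59, FP=16+4=20 → 59/79 = 0.7468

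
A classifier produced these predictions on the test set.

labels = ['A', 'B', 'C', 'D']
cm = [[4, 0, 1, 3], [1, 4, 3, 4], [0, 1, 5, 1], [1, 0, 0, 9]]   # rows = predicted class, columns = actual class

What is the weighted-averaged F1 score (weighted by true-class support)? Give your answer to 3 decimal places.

0.615

Per-class F1 score (2·TP/(2·TP+FP+FN)):
  A: TP=4, FP=0+1+3=4, FN=1+0+1=2 → 8/14 = 0.5714
  B: TP=4, FP=1+3+4=8, FN=0+1+0=1 → 8/17 = 0.4706
  C: TP=5, FP=0+1+1=2, FN=1+3+0=4 → 10/16 = 0.6250
  D: TP=9, FP=1+0+0=1, FN=3+4+1=8 → 18/27 = 0.6667
Weighted-F1 score = Σ (supportᵢ/N)·F1 scoreᵢ with N=37: (6/37)·0.5714 + (5/37)·0.4706 + (9/37)·0.6250 + (17/37)·0.6667 = 0.615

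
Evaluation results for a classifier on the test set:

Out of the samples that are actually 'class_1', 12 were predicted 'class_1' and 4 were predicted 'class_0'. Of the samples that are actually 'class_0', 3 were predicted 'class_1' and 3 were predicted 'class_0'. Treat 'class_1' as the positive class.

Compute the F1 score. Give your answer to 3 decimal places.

0.774

Precision = TP/(TP+FP) = 12/15 = 0.8000
Recall = TP/(TP+FN) = 12/16 = 0.7500
F1 = 2·TP/(2·TP+FP+FN) = 24/31 = 0.774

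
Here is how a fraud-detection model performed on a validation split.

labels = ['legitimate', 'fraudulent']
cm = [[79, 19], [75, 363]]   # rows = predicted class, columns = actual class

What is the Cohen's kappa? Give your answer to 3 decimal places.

Observed agreement pₒ = trace/N = 442/536 = 0.8246
Expected agreement pₑ = Σ (rowᵢ·colᵢ)/N² = (154·98 + 382·438)/536² = 0.6349
κ = (pₒ − pₑ)/(1 − pₑ) = (0.8246 − 0.6349)/(1 − 0.6349) = 0.520

0.520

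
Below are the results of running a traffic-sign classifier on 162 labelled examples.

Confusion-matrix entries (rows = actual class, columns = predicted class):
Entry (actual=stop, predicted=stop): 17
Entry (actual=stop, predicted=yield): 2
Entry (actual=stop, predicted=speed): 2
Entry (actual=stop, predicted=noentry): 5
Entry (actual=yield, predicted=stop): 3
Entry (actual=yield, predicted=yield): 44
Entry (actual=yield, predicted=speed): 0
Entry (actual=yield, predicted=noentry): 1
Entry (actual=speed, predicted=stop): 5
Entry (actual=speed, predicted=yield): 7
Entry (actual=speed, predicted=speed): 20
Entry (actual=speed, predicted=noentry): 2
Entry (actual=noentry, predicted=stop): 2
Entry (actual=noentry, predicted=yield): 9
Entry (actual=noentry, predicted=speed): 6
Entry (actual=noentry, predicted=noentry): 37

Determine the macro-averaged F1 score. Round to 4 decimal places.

Per-class F1 score (2·TP/(2·TP+FP+FN)):
  stop: TP=17, FP=3+5+2=10, FN=2+2+5=9 → 34/53 = 0.64151
  yield: TP=44, FP=2+7+9=18, FN=3+0+1=4 → 88/110 = 0.80000
  speed: TP=20, FP=2+0+6=8, FN=5+7+2=14 → 40/62 = 0.64516
  noentry: TP=37, FP=5+1+2=8, FN=2+9+6=17 → 74/99 = 0.74747
Macro-F1 score = mean = (0.64151 + 0.80000 + 0.64516 + 0.74747) / 4 = 0.7085

0.7085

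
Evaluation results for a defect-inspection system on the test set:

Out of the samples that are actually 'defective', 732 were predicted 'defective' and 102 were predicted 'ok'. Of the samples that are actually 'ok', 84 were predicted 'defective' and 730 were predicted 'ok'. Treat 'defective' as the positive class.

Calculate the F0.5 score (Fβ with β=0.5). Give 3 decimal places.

0.893

Fβ = (1+β²)·TP / ((1+β²)·TP + β²·FN + FP), with β²=1/4
= 1.25·732 / (1.25·732 + 0.25·102 + 84) = 0.893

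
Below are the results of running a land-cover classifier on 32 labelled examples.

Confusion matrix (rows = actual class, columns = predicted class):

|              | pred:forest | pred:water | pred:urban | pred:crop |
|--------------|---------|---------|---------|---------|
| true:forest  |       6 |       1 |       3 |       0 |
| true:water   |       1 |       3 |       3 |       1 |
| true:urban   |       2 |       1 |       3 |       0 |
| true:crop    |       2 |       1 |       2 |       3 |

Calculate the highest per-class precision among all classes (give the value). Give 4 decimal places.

0.7500

Per-class precision (TP/(TP+FP)):
  forest: TP=6, FP=1+2+2=5 → 6/11 = 0.54545
  water: TP=3, FP=1+1+1=3 → 3/6 = 0.50000
  urban: TP=3, FP=3+3+2=8 → 3/11 = 0.27273
  crop: TP=3, FP=0+1+0=1 → 3/4 = 0.75000
Highest is class 'crop' with precision = 0.7500.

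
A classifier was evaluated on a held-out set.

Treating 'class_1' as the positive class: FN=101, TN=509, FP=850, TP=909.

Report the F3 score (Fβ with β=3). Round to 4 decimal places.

0.8379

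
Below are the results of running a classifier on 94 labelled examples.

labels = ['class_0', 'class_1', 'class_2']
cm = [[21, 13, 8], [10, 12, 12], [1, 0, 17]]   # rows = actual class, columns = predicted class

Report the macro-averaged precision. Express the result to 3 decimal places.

Per-class precision (TP/(TP+FP)):
  class_0: TP=21, FP=10+1=11 → 21/32 = 0.6563
  class_1: TP=12, FP=13+0=13 → 12/25 = 0.4800
  class_2: TP=17, FP=8+12=20 → 17/37 = 0.4595
Macro-precision = mean = (0.6563 + 0.4800 + 0.4595) / 3 = 0.532

0.532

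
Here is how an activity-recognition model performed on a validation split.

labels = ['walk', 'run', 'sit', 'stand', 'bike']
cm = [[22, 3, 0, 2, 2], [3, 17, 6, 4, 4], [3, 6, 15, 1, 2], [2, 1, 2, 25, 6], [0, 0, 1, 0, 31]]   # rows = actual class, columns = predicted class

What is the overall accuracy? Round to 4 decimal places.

Accuracy = trace / total = (22+17+15+25+31=110) / 158 = 110/158 = 0.6962

0.6962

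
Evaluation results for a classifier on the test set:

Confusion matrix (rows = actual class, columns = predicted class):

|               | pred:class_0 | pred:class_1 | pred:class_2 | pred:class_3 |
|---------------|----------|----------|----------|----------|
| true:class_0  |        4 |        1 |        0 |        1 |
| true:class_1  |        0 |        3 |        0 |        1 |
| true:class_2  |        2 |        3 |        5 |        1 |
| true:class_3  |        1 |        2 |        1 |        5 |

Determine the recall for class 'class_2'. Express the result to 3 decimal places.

0.455

recall = TP/(TP+FN).
class_2: TP=5, FN=2+3+1=6 → 5/11 = 0.4545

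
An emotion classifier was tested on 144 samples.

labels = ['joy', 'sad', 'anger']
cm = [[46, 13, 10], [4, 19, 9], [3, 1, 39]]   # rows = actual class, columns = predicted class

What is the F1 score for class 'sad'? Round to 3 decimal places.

0.585

F1 score = 2·TP/(2·TP+FP+FN).
sad: TP=19, FP=13+1=14, FN=4+9=13 → 38/65 = 0.5846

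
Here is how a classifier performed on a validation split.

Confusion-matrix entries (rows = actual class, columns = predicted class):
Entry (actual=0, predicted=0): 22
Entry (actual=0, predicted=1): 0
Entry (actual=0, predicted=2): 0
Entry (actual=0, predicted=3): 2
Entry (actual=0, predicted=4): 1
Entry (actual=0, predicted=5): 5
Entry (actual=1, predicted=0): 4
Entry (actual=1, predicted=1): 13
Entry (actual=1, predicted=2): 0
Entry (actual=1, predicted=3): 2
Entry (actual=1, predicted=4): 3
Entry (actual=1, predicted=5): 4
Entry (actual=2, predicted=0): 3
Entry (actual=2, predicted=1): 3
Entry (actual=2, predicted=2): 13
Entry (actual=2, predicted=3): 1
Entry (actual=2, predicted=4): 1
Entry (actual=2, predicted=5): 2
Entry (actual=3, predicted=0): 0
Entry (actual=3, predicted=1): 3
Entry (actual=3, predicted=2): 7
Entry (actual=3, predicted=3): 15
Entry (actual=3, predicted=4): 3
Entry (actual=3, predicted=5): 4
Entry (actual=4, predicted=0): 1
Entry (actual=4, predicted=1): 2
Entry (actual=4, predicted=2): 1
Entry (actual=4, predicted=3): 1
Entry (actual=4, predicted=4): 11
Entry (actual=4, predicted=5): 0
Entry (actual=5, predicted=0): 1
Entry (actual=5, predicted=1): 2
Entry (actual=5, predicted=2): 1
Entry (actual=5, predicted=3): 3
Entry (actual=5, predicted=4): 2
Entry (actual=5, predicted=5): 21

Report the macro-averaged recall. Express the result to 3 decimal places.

0.609

Per-class recall (TP/(TP+FN)):
  0: TP=22, FN=0+0+2+1+5=8 → 22/30 = 0.7333
  1: TP=13, FN=4+0+2+3+4=13 → 13/26 = 0.5000
  2: TP=13, FN=3+3+1+1+2=10 → 13/23 = 0.5652
  3: TP=15, FN=0+3+7+3+4=17 → 15/32 = 0.4688
  4: TP=11, FN=1+2+1+1+0=5 → 11/16 = 0.6875
  5: TP=21, FN=1+2+1+3+2=9 → 21/30 = 0.7000
Macro-recall = mean = (0.7333 + 0.5000 + 0.5652 + 0.4688 + 0.6875 + 0.7000) / 6 = 0.609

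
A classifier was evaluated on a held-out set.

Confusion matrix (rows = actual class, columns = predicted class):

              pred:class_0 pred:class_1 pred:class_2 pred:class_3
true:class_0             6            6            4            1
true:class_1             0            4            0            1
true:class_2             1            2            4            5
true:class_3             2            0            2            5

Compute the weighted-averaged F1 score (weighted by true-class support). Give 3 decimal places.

0.438

Per-class F1 score (2·TP/(2·TP+FP+FN)):
  class_0: TP=6, FP=0+1+2=3, FN=6+4+1=11 → 12/26 = 0.4615
  class_1: TP=4, FP=6+2+0=8, FN=0+0+1=1 → 8/17 = 0.4706
  class_2: TP=4, FP=4+0+2=6, FN=1+2+5=8 → 8/22 = 0.3636
  class_3: TP=5, FP=1+1+5=7, FN=2+0+2=4 → 10/21 = 0.4762
Weighted-F1 score = Σ (supportᵢ/N)·F1 scoreᵢ with N=43: (17/43)·0.4615 + (5/43)·0.4706 + (12/43)·0.3636 + (9/43)·0.4762 = 0.438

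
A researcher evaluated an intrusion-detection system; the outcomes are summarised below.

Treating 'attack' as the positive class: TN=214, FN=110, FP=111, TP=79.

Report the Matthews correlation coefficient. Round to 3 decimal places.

0.076

MCC = (TP·TN − FP·FN) / √((TP+FP)(TP+FN)(TN+FP)(TN+FN))
Numerator = 79·214 − 111·110 = 4696
Denominator = √(190·189·325·324) = √3781323000 = 61492.4630
MCC = 4696 / 61492.4630 = 0.076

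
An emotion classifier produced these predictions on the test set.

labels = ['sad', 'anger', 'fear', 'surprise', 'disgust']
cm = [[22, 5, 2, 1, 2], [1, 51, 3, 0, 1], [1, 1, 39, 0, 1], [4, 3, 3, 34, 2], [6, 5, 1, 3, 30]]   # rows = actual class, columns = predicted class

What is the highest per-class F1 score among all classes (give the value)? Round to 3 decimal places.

Per-class F1 score (2·TP/(2·TP+FP+FN)):
  sad: TP=22, FP=1+1+4+6=12, FN=5+2+1+2=10 → 44/66 = 0.6667
  anger: TP=51, FP=5+1+3+5=14, FN=1+3+0+1=5 → 102/121 = 0.8430
  fear: TP=39, FP=2+3+3+1=9, FN=1+1+0+1=3 → 78/90 = 0.8667
  surprise: TP=34, FP=1+0+0+3=4, FN=4+3+3+2=12 → 68/84 = 0.8095
  disgust: TP=30, FP=2+1+1+2=6, FN=6+5+1+3=15 → 60/81 = 0.7407
Highest is class 'fear' with F1 score = 0.867.

0.867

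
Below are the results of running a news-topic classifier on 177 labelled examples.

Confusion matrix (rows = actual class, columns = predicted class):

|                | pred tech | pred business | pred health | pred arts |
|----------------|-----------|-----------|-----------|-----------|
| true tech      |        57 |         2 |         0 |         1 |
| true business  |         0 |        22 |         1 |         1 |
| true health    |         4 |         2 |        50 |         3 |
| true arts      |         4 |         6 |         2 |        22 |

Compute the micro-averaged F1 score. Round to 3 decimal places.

0.853

Micro-averaging pools counts across classes: ΣTP=151, ΣFP=26, ΣFN=26.
Micro-F1 score = 2·TP/(2·TP+FP+FN) on pooled counts = 0.853 (equals overall accuracy in single-label multiclass).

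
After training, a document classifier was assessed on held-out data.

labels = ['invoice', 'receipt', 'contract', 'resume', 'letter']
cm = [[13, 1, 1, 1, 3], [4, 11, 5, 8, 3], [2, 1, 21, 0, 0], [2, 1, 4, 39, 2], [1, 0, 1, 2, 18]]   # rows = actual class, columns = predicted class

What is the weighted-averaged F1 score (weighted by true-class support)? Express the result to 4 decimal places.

Per-class F1 score (2·TP/(2·TP+FP+FN)):
  invoice: TP=13, FP=4+2+2+1=9, FN=1+1+1+3=6 → 26/41 = 0.63415
  receipt: TP=11, FP=1+1+1+0=3, FN=4+5+8+3=20 → 22/45 = 0.48889
  contract: TP=21, FP=1+5+4+1=11, FN=2+1+0+0=3 → 42/56 = 0.75000
  resume: TP=39, FP=1+8+0+2=11, FN=2+1+4+2=9 → 78/98 = 0.79592
  letter: TP=18, FP=3+3+0+2=8, FN=1+0+1+2=4 → 36/48 = 0.75000
Weighted-F1 score = Σ (supportᵢ/N)·F1 scoreᵢ with N=144: (19/144)·0.63415 + (31/144)·0.48889 + (24/144)·0.75000 + (48/144)·0.79592 + (22/144)·0.75000 = 0.6938

0.6938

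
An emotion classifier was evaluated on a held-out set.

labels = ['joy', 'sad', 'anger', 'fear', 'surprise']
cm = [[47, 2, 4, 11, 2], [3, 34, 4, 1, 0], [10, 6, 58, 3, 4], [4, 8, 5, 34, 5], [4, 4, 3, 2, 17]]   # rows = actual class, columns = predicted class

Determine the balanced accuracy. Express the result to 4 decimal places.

Balanced accuracy = mean of per-class recall.
  joy: recall = 47/66 = 0.71212
  sad: recall = 34/42 = 0.80952
  anger: recall = 58/81 = 0.71605
  fear: recall = 34/56 = 0.60714
  surprise: recall = 17/30 = 0.56667
Mean = (0.71212 + 0.80952 + 0.71605 + 0.60714 + 0.56667) / 5 = 0.6823

0.6823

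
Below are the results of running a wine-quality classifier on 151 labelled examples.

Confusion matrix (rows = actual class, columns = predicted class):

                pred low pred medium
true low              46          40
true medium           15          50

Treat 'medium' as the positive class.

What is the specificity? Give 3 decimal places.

0.535

Specificity = TN/(TN+FP) = 46/(46+40) = 0.535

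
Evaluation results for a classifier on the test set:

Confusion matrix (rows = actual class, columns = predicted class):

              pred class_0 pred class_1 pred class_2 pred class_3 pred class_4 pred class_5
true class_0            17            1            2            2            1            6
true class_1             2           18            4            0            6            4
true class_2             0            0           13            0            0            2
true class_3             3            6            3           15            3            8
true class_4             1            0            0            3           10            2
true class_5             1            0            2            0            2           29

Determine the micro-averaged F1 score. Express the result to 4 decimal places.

Micro-averaging pools counts across classes: ΣTP=102, ΣFP=64, ΣFN=64.
Micro-F1 score = 2·TP/(2·TP+FP+FN) on pooled counts = 0.6145 (equals overall accuracy in single-label multiclass).

0.6145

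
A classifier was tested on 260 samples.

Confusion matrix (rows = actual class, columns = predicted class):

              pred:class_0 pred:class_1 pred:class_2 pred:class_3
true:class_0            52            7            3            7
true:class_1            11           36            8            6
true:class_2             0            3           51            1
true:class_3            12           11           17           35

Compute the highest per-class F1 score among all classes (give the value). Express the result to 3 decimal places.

Per-class F1 score (2·TP/(2·TP+FP+FN)):
  class_0: TP=52, FP=11+0+12=23, FN=7+3+7=17 → 104/144 = 0.7222
  class_1: TP=36, FP=7+3+11=21, FN=11+8+6=25 → 72/118 = 0.6102
  class_2: TP=51, FP=3+8+17=28, FN=0+3+1=4 → 102/134 = 0.7612
  class_3: TP=35, FP=7+6+1=14, FN=12+11+17=40 → 70/124 = 0.5645
Highest is class 'class_2' with F1 score = 0.761.

0.761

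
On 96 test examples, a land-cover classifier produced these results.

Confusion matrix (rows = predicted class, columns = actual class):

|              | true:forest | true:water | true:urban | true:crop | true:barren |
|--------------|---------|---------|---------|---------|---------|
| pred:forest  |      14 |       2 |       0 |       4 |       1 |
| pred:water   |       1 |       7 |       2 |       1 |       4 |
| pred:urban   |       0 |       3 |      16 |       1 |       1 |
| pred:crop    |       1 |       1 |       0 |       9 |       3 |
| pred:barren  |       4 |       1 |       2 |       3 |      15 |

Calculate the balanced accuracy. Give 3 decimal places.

Balanced accuracy = mean of per-class recall.
  forest: recall = 14/20 = 0.7000
  water: recall = 7/14 = 0.5000
  urban: recall = 16/20 = 0.8000
  crop: recall = 9/18 = 0.5000
  barren: recall = 15/24 = 0.6250
Mean = (0.7000 + 0.5000 + 0.8000 + 0.5000 + 0.6250) / 5 = 0.625

0.625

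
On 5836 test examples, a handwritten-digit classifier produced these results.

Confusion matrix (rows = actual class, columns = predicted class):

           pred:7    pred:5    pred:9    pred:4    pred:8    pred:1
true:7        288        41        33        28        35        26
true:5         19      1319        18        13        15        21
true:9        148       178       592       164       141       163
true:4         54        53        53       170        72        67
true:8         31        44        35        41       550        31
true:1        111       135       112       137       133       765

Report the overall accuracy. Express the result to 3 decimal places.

Accuracy = trace / total = (288+1319+592+170+550+765=3684) / 5836 = 3684/5836 = 0.631

0.631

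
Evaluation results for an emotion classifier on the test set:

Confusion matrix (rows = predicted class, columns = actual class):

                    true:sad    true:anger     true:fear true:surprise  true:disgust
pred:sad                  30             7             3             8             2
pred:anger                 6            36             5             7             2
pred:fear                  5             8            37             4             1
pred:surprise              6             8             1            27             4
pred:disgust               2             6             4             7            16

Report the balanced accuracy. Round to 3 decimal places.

0.611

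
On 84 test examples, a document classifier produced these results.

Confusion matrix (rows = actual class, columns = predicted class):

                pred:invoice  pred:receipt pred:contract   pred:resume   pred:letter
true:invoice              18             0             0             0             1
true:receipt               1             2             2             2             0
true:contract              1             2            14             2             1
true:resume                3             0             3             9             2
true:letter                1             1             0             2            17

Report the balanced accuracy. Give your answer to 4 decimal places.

Balanced accuracy = mean of per-class recall.
  invoice: recall = 18/19 = 0.94737
  receipt: recall = 2/7 = 0.28571
  contract: recall = 14/20 = 0.70000
  resume: recall = 9/17 = 0.52941
  letter: recall = 17/21 = 0.80952
Mean = (0.94737 + 0.28571 + 0.70000 + 0.52941 + 0.80952) / 5 = 0.6544

0.6544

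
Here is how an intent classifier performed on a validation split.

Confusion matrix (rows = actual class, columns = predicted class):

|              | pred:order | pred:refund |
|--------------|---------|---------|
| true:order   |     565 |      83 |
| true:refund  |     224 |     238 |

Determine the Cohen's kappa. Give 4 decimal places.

0.4048

Observed agreement pₒ = trace/N = 803/1110 = 0.72342
Expected agreement pₑ = Σ (rowᵢ·colᵢ)/N² = (648·789 + 462·321)/1110² = 0.53533
κ = (pₒ − pₑ)/(1 − pₑ) = (0.72342 − 0.53533)/(1 − 0.53533) = 0.4048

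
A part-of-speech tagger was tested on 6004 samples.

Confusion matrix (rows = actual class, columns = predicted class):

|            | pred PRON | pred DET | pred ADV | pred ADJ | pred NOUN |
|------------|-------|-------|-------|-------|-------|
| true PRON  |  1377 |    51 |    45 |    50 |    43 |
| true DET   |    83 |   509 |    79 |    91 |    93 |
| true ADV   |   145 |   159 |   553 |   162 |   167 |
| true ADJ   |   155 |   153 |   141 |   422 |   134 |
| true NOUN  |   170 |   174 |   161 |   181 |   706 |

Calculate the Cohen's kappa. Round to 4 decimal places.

Observed agreement pₒ = trace/N = 3567/6004 = 0.59410
Expected agreement pₑ = Σ (rowᵢ·colᵢ)/N² = (1566·1930 + 855·1046 + 1186·979 + 1005·906 + 1392·1143)/6004² = 0.21026
κ = (pₒ − pₑ)/(1 − pₑ) = (0.59410 − 0.21026)/(1 − 0.21026) = 0.4860

0.4860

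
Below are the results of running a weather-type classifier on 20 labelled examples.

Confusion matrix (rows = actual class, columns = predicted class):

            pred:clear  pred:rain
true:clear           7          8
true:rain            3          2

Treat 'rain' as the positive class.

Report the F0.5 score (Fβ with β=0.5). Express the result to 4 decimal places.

Fβ = (1+β²)·TP / ((1+β²)·TP + β²·FN + FP), with β²=1/4
= 1.25·2 / (1.25·2 + 0.25·3 + 8) = 0.2222

0.2222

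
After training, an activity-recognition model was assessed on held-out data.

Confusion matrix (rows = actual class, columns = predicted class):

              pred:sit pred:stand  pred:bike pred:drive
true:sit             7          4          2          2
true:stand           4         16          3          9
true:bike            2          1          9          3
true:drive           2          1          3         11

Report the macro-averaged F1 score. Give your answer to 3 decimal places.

0.536

Per-class F1 score (2·TP/(2·TP+FP+FN)):
  sit: TP=7, FP=4+2+2=8, FN=4+2+2=8 → 14/30 = 0.4667
  stand: TP=16, FP=4+1+1=6, FN=4+3+9=16 → 32/54 = 0.5926
  bike: TP=9, FP=2+3+3=8, FN=2+1+3=6 → 18/32 = 0.5625
  drive: TP=11, FP=2+9+3=14, FN=2+1+3=6 → 22/42 = 0.5238
Macro-F1 score = mean = (0.4667 + 0.5926 + 0.5625 + 0.5238) / 4 = 0.536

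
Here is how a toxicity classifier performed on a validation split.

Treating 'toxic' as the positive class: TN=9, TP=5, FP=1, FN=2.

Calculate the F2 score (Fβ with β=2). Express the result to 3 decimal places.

Fβ = (1+β²)·TP / ((1+β²)·TP + β²·FN + FP), with β²=4
= 5·5 / (5·5 + 4·2 + 1) = 0.735

0.735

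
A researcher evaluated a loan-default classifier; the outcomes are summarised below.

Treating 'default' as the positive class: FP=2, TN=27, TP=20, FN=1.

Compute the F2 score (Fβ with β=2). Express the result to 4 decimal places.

0.9434

Fβ = (1+β²)·TP / ((1+β²)·TP + β²·FN + FP), with β²=4
= 5·20 / (5·20 + 4·1 + 2) = 0.9434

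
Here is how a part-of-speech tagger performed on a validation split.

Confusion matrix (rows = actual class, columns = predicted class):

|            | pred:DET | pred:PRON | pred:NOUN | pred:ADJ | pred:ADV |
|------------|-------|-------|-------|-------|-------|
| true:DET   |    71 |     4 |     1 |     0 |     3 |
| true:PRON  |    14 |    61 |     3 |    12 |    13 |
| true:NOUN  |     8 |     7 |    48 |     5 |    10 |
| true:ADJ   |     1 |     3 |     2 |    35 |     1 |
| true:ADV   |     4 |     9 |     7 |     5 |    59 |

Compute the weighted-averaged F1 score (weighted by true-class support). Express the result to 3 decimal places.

0.706

Per-class F1 score (2·TP/(2·TP+FP+FN)):
  DET: TP=71, FP=14+8+1+4=27, FN=4+1+0+3=8 → 142/177 = 0.8023
  PRON: TP=61, FP=4+7+3+9=23, FN=14+3+12+13=42 → 122/187 = 0.6524
  NOUN: TP=48, FP=1+3+2+7=13, FN=8+7+5+10=30 → 96/139 = 0.6906
  ADJ: TP=35, FP=0+12+5+5=22, FN=1+3+2+1=7 → 70/99 = 0.7071
  ADV: TP=59, FP=3+13+10+1=27, FN=4+9+7+5=25 → 118/170 = 0.6941
Weighted-F1 score = Σ (supportᵢ/N)·F1 scoreᵢ with N=386: (79/386)·0.8023 + (103/386)·0.6524 + (78/386)·0.6906 + (42/386)·0.7071 + (84/386)·0.6941 = 0.706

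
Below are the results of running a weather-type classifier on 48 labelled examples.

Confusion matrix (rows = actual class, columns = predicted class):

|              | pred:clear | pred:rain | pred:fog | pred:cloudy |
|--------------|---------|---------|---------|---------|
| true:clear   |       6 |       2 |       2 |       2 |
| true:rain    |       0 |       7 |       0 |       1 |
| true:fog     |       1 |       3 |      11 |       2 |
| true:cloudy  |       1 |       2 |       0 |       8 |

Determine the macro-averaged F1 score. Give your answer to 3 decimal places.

Per-class F1 score (2·TP/(2·TP+FP+FN)):
  clear: TP=6, FP=0+1+1=2, FN=2+2+2=6 → 12/20 = 0.6000
  rain: TP=7, FP=2+3+2=7, FN=0+0+1=1 → 14/22 = 0.6364
  fog: TP=11, FP=2+0+0=2, FN=1+3+2=6 → 22/30 = 0.7333
  cloudy: TP=8, FP=2+1+2=5, FN=1+2+0=3 → 16/24 = 0.6667
Macro-F1 score = mean = (0.6000 + 0.6364 + 0.7333 + 0.6667) / 4 = 0.659

0.659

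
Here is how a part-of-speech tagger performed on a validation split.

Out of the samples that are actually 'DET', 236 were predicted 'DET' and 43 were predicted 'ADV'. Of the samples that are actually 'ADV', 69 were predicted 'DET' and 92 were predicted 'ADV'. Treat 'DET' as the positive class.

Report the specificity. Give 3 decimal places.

Specificity = TN/(TN+FP) = 92/(92+69) = 0.571

0.571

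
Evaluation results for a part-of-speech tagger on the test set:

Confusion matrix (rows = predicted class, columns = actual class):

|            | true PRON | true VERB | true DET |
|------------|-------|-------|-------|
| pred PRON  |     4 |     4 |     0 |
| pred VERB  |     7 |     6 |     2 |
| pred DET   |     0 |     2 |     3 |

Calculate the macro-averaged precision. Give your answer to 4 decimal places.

Per-class precision (TP/(TP+FP)):
  PRON: TP=4, FP=4+0=4 → 4/8 = 0.50000
  VERB: TP=6, FP=7+2=9 → 6/15 = 0.40000
  DET: TP=3, FP=0+2=2 → 3/5 = 0.60000
Macro-precision = mean = (0.50000 + 0.40000 + 0.60000) / 3 = 0.5000

0.5000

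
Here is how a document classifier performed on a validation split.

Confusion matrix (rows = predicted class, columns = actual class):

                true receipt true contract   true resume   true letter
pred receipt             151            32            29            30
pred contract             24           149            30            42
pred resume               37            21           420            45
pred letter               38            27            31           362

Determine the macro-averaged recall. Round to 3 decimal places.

Per-class recall (TP/(TP+FN)):
  receipt: TP=151, FN=24+37+38=99 → 151/250 = 0.6040
  contract: TP=149, FN=32+21+27=80 → 149/229 = 0.6507
  resume: TP=420, FN=29+30+31=90 → 420/510 = 0.8235
  letter: TP=362, FN=30+42+45=117 → 362/479 = 0.7557
Macro-recall = mean = (0.6040 + 0.6507 + 0.8235 + 0.7557) / 4 = 0.708

0.708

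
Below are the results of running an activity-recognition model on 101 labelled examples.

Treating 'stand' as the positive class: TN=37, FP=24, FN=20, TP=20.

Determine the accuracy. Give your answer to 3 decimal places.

0.564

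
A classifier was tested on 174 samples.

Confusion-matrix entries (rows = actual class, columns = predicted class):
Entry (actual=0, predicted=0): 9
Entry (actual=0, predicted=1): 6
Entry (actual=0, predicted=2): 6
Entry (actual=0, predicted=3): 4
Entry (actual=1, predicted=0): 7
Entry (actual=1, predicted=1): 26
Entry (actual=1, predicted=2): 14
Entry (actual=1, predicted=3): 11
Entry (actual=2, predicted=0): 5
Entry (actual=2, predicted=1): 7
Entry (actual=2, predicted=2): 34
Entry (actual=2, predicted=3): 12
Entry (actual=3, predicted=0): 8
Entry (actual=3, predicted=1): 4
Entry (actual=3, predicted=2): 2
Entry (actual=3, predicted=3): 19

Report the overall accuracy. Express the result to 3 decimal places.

Accuracy = trace / total = (9+26+34+19=88) / 174 = 88/174 = 0.506

0.506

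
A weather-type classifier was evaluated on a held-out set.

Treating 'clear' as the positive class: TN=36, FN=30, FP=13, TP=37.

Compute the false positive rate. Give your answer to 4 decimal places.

0.2653

FPR = FP/(FP+TN) = 13/(13+36) = 0.2653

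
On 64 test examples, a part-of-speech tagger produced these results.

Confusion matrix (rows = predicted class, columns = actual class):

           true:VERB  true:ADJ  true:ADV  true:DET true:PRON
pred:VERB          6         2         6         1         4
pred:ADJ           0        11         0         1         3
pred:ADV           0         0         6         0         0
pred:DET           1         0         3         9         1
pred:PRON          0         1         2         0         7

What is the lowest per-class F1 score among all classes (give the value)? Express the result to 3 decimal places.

0.462

Per-class F1 score (2·TP/(2·TP+FP+FN)):
  VERB: TP=6, FP=2+6+1+4=13, FN=0+0+1+0=1 → 12/26 = 0.4615
  ADJ: TP=11, FP=0+0+1+3=4, FN=2+0+0+1=3 → 22/29 = 0.7586
  ADV: TP=6, FP=0+0+0+0=0, FN=6+0+3+2=11 → 12/23 = 0.5217
  DET: TP=9, FP=1+0+3+1=5, FN=1+1+0+0=2 → 18/25 = 0.7200
  PRON: TP=7, FP=0+1+2+0=3, FN=4+3+0+1=8 → 14/25 = 0.5600
Lowest is class 'VERB' with F1 score = 0.462.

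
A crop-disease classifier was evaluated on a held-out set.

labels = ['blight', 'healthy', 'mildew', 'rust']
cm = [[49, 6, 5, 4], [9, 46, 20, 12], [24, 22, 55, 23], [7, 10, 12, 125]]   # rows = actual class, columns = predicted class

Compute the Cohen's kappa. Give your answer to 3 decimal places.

0.508

Observed agreement pₒ = trace/N = 275/429 = 0.6410
Expected agreement pₑ = Σ (rowᵢ·colᵢ)/N² = (64·89 + 87·84 + 124·92 + 154·164)/429² = 0.2699
κ = (pₒ − pₑ)/(1 − pₑ) = (0.6410 − 0.2699)/(1 − 0.2699) = 0.508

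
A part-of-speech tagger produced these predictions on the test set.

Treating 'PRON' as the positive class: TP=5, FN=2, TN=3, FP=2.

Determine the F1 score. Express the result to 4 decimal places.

0.7143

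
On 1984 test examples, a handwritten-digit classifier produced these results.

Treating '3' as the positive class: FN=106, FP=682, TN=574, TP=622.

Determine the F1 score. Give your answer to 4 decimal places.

Precision = TP/(TP+FP) = 622/1304 = 0.4770
Recall = TP/(TP+FN) = 622/728 = 0.8544
F1 = 2·TP/(2·TP+FP+FN) = 1244/2032 = 0.6122

0.6122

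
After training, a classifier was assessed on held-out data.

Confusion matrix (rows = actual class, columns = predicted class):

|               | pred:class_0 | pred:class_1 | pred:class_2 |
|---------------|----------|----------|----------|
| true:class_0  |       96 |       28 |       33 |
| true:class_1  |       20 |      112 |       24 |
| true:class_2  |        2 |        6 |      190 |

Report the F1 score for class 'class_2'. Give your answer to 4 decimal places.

Take TP from the diagonal, FP from the rest of the 'class_2' prediction marginal, FN from the rest of the 'class_2' actual marginal.
F1 score = 2·TP/(2·TP+FP+FN).
class_2: TP=190, FP=33+24=57, FN=2+6=8 → 380/445 = 0.85393

0.8539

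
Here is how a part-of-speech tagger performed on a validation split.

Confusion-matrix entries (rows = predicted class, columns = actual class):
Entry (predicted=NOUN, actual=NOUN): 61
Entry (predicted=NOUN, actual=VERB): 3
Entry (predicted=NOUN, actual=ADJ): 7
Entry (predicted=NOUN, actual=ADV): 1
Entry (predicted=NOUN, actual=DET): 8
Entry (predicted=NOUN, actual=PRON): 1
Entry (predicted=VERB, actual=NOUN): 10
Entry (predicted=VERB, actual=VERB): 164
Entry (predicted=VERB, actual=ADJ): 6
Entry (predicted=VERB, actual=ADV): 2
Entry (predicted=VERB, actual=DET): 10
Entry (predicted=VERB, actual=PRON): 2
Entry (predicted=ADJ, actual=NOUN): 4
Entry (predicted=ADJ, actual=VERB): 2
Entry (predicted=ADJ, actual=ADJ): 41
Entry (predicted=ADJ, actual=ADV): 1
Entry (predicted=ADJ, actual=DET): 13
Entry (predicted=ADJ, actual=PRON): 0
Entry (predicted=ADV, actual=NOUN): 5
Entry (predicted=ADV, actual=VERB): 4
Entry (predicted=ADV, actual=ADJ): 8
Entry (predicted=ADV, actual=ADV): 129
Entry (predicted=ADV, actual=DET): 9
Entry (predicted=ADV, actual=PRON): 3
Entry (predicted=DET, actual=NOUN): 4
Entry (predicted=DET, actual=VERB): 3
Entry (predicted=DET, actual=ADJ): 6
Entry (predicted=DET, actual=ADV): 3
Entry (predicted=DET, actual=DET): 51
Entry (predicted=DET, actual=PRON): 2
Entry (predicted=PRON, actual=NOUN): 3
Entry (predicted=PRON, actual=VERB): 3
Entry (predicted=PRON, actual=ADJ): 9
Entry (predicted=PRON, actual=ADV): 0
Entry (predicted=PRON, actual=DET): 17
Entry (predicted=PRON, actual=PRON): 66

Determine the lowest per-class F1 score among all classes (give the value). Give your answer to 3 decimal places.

Per-class F1 score (2·TP/(2·TP+FP+FN)):
  NOUN: TP=61, FP=3+7+1+8+1=20, FN=10+4+5+4+3=26 → 122/168 = 0.7262
  VERB: TP=164, FP=10+6+2+10+2=30, FN=3+2+4+3+3=15 → 328/373 = 0.8794
  ADJ: TP=41, FP=4+2+1+13+0=20, FN=7+6+8+6+9=36 → 82/138 = 0.5942
  ADV: TP=129, FP=5+4+8+9+3=29, FN=1+2+1+3+0=7 → 258/294 = 0.8776
  DET: TP=51, FP=4+3+6+3+2=18, FN=8+10+13+9+17=57 → 102/177 = 0.5763
  PRON: TP=66, FP=3+3+9+0+17=32, FN=1+2+0+3+2=8 → 132/172 = 0.7674
Lowest is class 'DET' with F1 score = 0.576.

0.576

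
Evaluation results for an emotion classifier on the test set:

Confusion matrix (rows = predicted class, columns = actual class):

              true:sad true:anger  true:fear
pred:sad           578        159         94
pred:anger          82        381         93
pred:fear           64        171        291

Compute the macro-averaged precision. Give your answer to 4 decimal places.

0.6447

Per-class precision (TP/(TP+FP)):
  sad: TP=578, FP=159+94=253 → 578/831 = 0.69555
  anger: TP=381, FP=82+93=175 → 381/556 = 0.68525
  fear: TP=291, FP=64+171=235 → 291/526 = 0.55323
Macro-precision = mean = (0.69555 + 0.68525 + 0.55323) / 3 = 0.6447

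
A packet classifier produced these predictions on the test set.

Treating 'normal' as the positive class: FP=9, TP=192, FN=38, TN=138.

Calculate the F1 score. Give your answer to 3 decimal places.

Precision = TP/(TP+FP) = 192/201 = 0.9552
Recall = TP/(TP+FN) = 192/230 = 0.8348
F1 = 2·TP/(2·TP+FP+FN) = 384/431 = 0.891

0.891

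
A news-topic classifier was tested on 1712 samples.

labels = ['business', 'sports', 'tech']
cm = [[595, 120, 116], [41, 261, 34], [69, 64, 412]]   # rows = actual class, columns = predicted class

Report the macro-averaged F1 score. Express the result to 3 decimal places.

0.729

Per-class F1 score (2·TP/(2·TP+FP+FN)):
  business: TP=595, FP=41+69=110, FN=120+116=236 → 1190/1536 = 0.7747
  sports: TP=261, FP=120+64=184, FN=41+34=75 → 522/781 = 0.6684
  tech: TP=412, FP=116+34=150, FN=69+64=133 → 824/1107 = 0.7444
Macro-F1 score = mean = (0.7747 + 0.6684 + 0.7444) / 3 = 0.729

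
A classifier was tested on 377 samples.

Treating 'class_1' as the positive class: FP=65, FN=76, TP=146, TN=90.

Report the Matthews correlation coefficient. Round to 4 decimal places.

MCC = (TP·TN − FP·FN) / √((TP+FP)(TP+FN)(TN+FP)(TN+FN))
Numerator = 146·90 − 65·76 = 8200
Denominator = √(211·222·155·166) = √1205244660 = 34716.6338
MCC = 8200 / 34716.6338 = 0.2362

0.2362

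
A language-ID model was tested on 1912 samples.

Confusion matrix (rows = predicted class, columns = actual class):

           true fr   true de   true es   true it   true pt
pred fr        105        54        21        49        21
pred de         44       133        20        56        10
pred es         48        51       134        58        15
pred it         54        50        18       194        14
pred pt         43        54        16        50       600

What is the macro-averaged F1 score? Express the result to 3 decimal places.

0.543

Per-class F1 score (2·TP/(2·TP+FP+FN)):
  fr: TP=105, FP=54+21+49+21=145, FN=44+48+54+43=189 → 210/544 = 0.3860
  de: TP=133, FP=44+20+56+10=130, FN=54+51+50+54=209 → 266/605 = 0.4397
  es: TP=134, FP=48+51+58+15=172, FN=21+20+18+16=75 → 268/515 = 0.5204
  it: TP=194, FP=54+50+18+14=136, FN=49+56+58+50=213 → 388/737 = 0.5265
  pt: TP=600, FP=43+54+16+50=163, FN=21+10+15+14=60 → 1200/1423 = 0.8433
Macro-F1 score = mean = (0.3860 + 0.4397 + 0.5204 + 0.5265 + 0.8433) / 5 = 0.543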